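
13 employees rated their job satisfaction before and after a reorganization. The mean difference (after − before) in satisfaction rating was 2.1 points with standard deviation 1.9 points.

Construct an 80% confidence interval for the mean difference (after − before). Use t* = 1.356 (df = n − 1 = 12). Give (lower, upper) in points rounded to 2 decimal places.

Paired design: SE = s_d/√n = 1.9/√13 = 0.5270.
t* = 1.356; margin of error = 1.356 × 0.5270 = 0.7146.
2.1 ± 0.7146 → (1.39, 2.81).

(1.39, 2.81)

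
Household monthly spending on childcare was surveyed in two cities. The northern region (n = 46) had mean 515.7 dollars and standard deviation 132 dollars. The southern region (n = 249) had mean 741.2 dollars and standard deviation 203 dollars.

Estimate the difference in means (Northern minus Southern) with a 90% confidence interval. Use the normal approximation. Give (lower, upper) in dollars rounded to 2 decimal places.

(-263.88, -187.12)

SE₁ = s₁/√n₁ = 132/√46 = 19.4623; SE₂ = 203/√249 = 12.8646.
Independent samples, unequal variances: SE_diff = √(SE₁² + SE₂²) = √(378.78112129 + 165.49793316) = 23.3298.
z* = 1.645, so margin of error = 1.645 × 23.3298 = 38.3775.
Difference in means = 515.7 − 741.2 = -225.5000.
-225.5000 ± 38.3775 → (-263.88, -187.12).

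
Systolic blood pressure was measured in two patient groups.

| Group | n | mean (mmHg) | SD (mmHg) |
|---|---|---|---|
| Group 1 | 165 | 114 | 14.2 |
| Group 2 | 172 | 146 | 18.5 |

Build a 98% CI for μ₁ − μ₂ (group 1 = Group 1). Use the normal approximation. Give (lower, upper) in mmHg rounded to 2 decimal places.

Per-group SEs: s₁/√n₁ = 14.2/√165 = 1.1055, s₂/√n₂ = 18.5/√172 = 1.4106.
Unpooled SE of the difference: √(1.22213025 + 1.98979236) = 1.7922.
Margin of error = z* · SE = 2.326 × 1.7922 = 4.1687.
x̄₁ − x̄₂ = 114 − 146 = -32.0000.
CI: -32.0000 ± 4.1687 = (-36.17, -27.83).

(-36.17, -27.83)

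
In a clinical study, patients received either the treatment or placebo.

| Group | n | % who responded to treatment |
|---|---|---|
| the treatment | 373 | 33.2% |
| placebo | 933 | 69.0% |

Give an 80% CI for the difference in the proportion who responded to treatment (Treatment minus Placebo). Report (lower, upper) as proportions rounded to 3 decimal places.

(-0.395, -0.321)

The two standard errors are √(0.3320×0.6680/373) = 0.02438 and √(0.6900×0.3100/933) = 0.01514.
Because the samples are independent, SE_diff = √(0.02438² + 0.01514²) = 0.02870.
Using z* = 1.282 for 80%, ME = 1.282 × 0.02870 = 0.03679.
p̂₁ − p̂₂ = -0.3580; interval -0.3580 ± 0.03679 gives (-0.395, -0.321).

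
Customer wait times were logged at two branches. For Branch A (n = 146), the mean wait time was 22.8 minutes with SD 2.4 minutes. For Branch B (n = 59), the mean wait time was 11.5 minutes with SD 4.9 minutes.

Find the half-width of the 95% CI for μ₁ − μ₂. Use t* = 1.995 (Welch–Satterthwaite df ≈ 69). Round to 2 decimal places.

1.33

Per-group SEs: s₁/√n₁ = 2.4/√146 = 0.1986, s₂/√n₂ = 4.9/√59 = 0.6379.
Unpooled SE of the difference: √(0.03944196 + 0.40691641) = 0.6681.
Margin of error = t* · SE = 1.995 × 0.6681 = 1.3329.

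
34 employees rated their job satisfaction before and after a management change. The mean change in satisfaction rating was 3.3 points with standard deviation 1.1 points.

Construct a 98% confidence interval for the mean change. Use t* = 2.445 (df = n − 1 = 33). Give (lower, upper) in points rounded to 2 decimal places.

This is a matched-pairs design, so SE = s_d/√n = 1.1/√34 = 0.1886.
Margin = 2.445 × 0.1886 = 0.4611; the interval is 3.3 ± 0.4611 = (2.84, 3.76).

(2.84, 3.76)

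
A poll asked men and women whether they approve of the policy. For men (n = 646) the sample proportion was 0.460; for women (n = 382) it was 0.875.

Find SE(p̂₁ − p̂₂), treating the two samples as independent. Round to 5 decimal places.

SE₁ = √(p̂₁(1−p̂₁)/n₁) = √(0.4600·0.5400/646) = 0.01961; SE₂ = √(0.8750·0.1250/382) = 0.01692.
Independent samples: SE of the difference = √(SE₁² + SE₂²) = √(0.0003845521 + 0.0002862864) = 0.02590.

0.02590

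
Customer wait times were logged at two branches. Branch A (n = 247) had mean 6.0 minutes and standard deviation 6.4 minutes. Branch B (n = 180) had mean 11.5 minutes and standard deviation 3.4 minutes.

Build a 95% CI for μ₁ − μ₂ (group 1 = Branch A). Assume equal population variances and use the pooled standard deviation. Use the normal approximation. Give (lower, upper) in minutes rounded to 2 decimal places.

Pooled variance s_p² = [246·6.4² + 179·3.4²] / (247+180−2) = 28.5774, so s_p = 5.3458.
SE_diff = s_p·√(1/n₁ + 1/n₂) = 5.3458·√(1/247 + 1/180) = 0.5239.
z* = 1.960; margin = 1.960 × 0.5239 = 1.0268.
Difference = 6.0 − 11.5 = -5.5000.
-5.5000 ± 1.0268 → (-6.53, -4.47).

(-6.53, -4.47)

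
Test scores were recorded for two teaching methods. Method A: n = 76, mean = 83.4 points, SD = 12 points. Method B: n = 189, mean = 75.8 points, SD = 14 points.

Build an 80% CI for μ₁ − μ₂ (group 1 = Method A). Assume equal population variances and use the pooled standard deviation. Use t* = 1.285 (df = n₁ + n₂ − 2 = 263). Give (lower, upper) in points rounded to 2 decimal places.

(5.25, 9.95)

Pooled variance s_p² = [75·12² + 188·14²] / (76+189−2) = 181.1711, so s_p = 13.4600.
SE_diff = s_p·√(1/n₁ + 1/n₂) = 13.4600·√(1/76 + 1/189) = 1.8282.
t* = 1.285; margin = 1.285 × 1.8282 = 2.3492.
Difference = 83.4 − 75.8 = 7.6000.
7.6000 ± 2.3492 → (5.25, 9.95).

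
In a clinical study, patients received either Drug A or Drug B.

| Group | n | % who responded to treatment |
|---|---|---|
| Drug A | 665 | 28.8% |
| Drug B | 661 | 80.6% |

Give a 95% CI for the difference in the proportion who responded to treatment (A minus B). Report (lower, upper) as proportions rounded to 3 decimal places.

Each SE is √(p̂(1−p̂)/n): √(0.2880·0.7120/665) = 0.01756 and √(0.8060·0.1940/661) = 0.01538.
SE(p̂₁ − p̂₂) = √(SE₁² + SE₂²) = √(0.0003083536 + 0.0002365444) = 0.02334, since the two samples are independent.
At 95% confidence z* = 1.960; margin = 1.960 × 0.02334 = 0.04575.
The difference is 0.2880 − 0.8060 = -0.5180, so the interval is -0.5180 ± 0.04575 = (-0.564, -0.472).

(-0.564, -0.472)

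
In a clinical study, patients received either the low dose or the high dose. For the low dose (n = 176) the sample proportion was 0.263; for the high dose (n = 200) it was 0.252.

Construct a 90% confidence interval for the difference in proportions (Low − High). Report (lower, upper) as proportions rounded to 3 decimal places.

The two standard errors are √(0.2630×0.7370/176) = 0.03319 and √(0.2520×0.7480/200) = 0.03070.
Because the samples are independent, SE_diff = √(0.03319² + 0.03070²) = 0.04521.
Using z* = 1.645 for 90%, ME = 1.645 × 0.04521 = 0.07437.
p̂₁ − p̂₂ = 0.0110; interval 0.0110 ± 0.07437 gives (-0.063, 0.085).

(-0.063, 0.085)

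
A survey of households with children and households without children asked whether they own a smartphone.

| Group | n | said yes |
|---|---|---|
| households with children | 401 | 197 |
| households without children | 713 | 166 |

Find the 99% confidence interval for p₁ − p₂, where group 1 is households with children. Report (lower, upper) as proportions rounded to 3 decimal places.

(0.182, 0.335)

p̂₁ = 197/401 = 0.4913 and p̂₂ = 166/713 = 0.2328.
SE₁ = √(p̂₁(1−p̂₁)/n₁) = √(0.4913·0.5087/401) = 0.02497; SE₂ = √(0.2328·0.7672/713) = 0.01583.
Independent samples: SE of the difference = √(SE₁² + SE₂²) = √(0.0006235009 + 0.0002505889) = 0.02957.
z* for 99% confidence is 2.576, so the margin of error is 2.576 × 0.02957 = 0.07617.
Point estimate p̂₁ − p̂₂ = 0.4913 − 0.2328 = 0.2585.
0.2585 ± 0.07617 → (0.182, 0.335).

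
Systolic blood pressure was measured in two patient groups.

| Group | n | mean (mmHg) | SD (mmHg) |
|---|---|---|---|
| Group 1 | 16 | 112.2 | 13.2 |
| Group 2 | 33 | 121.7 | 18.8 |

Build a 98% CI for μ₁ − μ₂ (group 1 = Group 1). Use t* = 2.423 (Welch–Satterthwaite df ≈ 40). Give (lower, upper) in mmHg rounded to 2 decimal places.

(-20.76, 1.76)

SE₁ = s₁/√n₁ = 13.2/√16 = 3.3000; SE₂ = 18.8/√33 = 3.2727.
Independent samples, unequal variances: SE_diff = √(SE₁² + SE₂²) = √(10.89 + 10.71056529) = 4.6476.
t* = 2.423, so margin of error = 2.423 × 4.6476 = 11.2611.
Difference in means = 112.2 − 121.7 = -9.5000.
-9.5000 ± 11.2611 → (-20.76, 1.76).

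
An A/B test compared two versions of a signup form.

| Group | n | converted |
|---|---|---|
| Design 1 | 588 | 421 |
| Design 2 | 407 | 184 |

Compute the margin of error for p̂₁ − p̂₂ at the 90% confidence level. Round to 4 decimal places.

p̂₁ = 421/588 = 0.7160 and p̂₂ = 184/407 = 0.4521.
SE₁ = √(p̂₁(1−p̂₁)/n₁) = √(0.7160·0.2840/588) = 0.01860; SE₂ = √(0.4521·0.5479/407) = 0.02467.
Independent samples: SE of the difference = √(SE₁² + SE₂²) = √(0.00034596 + 0.0006086089) = 0.03090.
z* for 90% confidence is 1.645, so the margin of error is 1.645 × 0.03090 = 0.05083.

0.0508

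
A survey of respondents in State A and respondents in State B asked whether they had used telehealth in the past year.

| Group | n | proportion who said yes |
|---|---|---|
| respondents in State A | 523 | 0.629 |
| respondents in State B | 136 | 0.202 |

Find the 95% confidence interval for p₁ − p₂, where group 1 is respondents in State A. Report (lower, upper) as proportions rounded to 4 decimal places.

(0.3478, 0.5062)

Each SE is √(p̂(1−p̂)/n): √(0.6290·0.3710/523) = 0.02112 and √(0.2020·0.7980/136) = 0.03443.
SE(p̂₁ − p̂₂) = √(SE₁² + SE₂²) = √(0.0004460544 + 0.0011854249) = 0.04039, since the two samples are independent.
At 95% confidence z* = 1.960; margin = 1.960 × 0.04039 = 0.07916.
The difference is 0.6290 − 0.2020 = 0.4270, so the interval is 0.4270 ± 0.07916 = (0.3478, 0.5062).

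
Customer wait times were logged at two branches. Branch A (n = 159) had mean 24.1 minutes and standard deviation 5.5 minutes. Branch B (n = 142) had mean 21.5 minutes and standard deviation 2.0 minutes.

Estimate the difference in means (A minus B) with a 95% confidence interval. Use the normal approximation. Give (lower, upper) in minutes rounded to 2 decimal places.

(1.68, 3.52)

Per-group SEs: s₁/√n₁ = 5.5/√159 = 0.4362, s₂/√n₂ = 2.0/√142 = 0.1678.
Unpooled SE of the difference: √(0.19027044 + 0.02815684) = 0.4674.
Margin of error = z* · SE = 1.960 × 0.4674 = 0.9161.
x̄₁ − x̄₂ = 24.1 − 21.5 = 2.6000.
CI: 2.6000 ± 0.9161 = (1.68, 3.52).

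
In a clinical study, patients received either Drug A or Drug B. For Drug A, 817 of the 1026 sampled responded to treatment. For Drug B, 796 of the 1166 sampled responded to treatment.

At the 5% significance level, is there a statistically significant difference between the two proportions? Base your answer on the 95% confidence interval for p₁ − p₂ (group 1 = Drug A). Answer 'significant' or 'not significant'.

Sample proportions: 817/1026 = 0.7963, 796/1166 = 0.6827.
Each SE is √(p̂(1−p̂)/n): √(0.7963·0.2037/1026) = 0.01257 and √(0.6827·0.3173/1166) = 0.01363.
SE(p̂₁ − p̂₂) = √(SE₁² + SE₂²) = √(0.0001580049 + 0.0001857769) = 0.01854, since the two samples are independent.
At 95% confidence z* = 1.960; margin = 1.960 × 0.01854 = 0.03634.
The difference is 0.7963 − 0.6827 = 0.1136, so the interval is 0.1136 ± 0.03634 = (0.07726, 0.14994).
The interval (0.07726, 0.14994) does not contain 0, so the difference is significant.

significant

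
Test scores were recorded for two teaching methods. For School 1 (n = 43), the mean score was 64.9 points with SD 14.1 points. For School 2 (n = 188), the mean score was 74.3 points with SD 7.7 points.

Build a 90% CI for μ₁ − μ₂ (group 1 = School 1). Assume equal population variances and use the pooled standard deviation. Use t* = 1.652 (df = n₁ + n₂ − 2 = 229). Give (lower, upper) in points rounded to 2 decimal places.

(-11.97, -6.83)

s_p = √[((n₁−1)s₁² + (n₂−1)s₂²)/(n₁+n₂−2)] = √[(42·14.1² + 187·7.7²)/229] = 9.2130.
SE = 9.2130·√(1/43 + 1/188) = 1.5574.
With t* = 1.652, margin = 1.652 × 1.5574 = 2.5728.
x̄₁ − x̄₂ = 64.9 − 74.3 = -9.4000; interval -9.4000 ± 2.5728 = (-11.97, -6.83).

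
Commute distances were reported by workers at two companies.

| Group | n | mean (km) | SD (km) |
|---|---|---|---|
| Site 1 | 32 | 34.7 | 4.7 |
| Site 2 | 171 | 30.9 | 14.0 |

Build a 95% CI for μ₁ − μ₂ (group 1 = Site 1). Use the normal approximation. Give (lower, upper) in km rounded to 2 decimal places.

(1.14, 6.46)

SE₁ = s₁/√n₁ = 4.7/√32 = 0.8309; SE₂ = 14.0/√171 = 1.0706.
Independent samples, unequal variances: SE_diff = √(SE₁² + SE₂²) = √(0.69039481 + 1.14618436) = 1.3552.
z* = 1.960, so margin of error = 1.960 × 1.3552 = 2.6562.
Difference in means = 34.7 − 30.9 = 3.8000.
3.8000 ± 2.6562 → (1.14, 6.46).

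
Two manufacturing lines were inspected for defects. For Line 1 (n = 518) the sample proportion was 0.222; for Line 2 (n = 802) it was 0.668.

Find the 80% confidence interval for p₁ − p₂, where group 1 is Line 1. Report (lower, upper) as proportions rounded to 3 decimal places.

SE₁ = √(p̂₁(1−p̂₁)/n₁) = √(0.2220·0.7780/518) = 0.01826; SE₂ = √(0.6680·0.3320/802) = 0.01663.
Independent samples: SE of the difference = √(SE₁² + SE₂²) = √(0.0003334276 + 0.0002765569) = 0.02470.
z* for 80% confidence is 1.282, so the margin of error is 1.282 × 0.02470 = 0.03167.
Point estimate p̂₁ − p̂₂ = 0.2220 − 0.6680 = -0.4460.
-0.4460 ± 0.03167 → (-0.478, -0.414).

(-0.478, -0.414)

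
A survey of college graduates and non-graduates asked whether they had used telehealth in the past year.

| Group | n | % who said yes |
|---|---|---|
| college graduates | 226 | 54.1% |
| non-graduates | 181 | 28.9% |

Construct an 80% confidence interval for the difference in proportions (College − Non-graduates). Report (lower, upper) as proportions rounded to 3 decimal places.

SE₁ = √(p̂₁(1−p̂₁)/n₁) = √(0.5410·0.4590/226) = 0.03315; SE₂ = √(0.2890·0.7110/181) = 0.03369.
Independent samples: SE of the difference = √(SE₁² + SE₂²) = √(0.0010989225 + 0.0011350161) = 0.04726.
z* for 80% confidence is 1.282, so the margin of error is 1.282 × 0.04726 = 0.06059.
Point estimate p̂₁ − p̂₂ = 0.5410 − 0.2890 = 0.2520.
0.2520 ± 0.06059 → (0.191, 0.313).

(0.191, 0.313)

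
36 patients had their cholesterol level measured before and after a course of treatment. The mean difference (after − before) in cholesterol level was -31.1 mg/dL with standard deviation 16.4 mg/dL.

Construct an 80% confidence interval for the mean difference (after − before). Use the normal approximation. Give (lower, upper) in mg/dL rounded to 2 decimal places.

Paired design: SE = s_d/√n = 16.4/√36 = 2.7333.
z* = 1.282; margin of error = 1.282 × 2.7333 = 3.5041.
-31.1 ± 3.5041 → (-34.60, -27.60).

(-34.60, -27.60)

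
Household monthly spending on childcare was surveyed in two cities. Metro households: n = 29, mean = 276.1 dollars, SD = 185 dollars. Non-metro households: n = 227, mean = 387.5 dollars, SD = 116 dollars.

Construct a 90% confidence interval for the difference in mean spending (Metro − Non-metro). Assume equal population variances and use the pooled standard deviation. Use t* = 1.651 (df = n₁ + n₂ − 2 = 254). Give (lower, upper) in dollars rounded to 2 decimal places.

(-152.25, -70.55)

Pooled variance s_p² = [28·185² + 226·116²] / (29+227−2) = 15745.4961, so s_p = 125.4811.
SE_diff = s_p·√(1/n₁ + 1/n₂) = 125.4811·√(1/29 + 1/227) = 24.7449.
t* = 1.651; margin = 1.651 × 24.7449 = 40.8538.
Difference = 276.1 − 387.5 = -111.4000.
-111.4000 ± 40.8538 → (-152.25, -70.55).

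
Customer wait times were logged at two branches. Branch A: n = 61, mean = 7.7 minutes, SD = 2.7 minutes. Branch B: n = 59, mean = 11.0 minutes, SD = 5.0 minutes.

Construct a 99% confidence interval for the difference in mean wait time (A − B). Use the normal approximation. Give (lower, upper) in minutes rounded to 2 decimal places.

Per-group SEs: s₁/√n₁ = 2.7/√61 = 0.3457, s₂/√n₂ = 5.0/√59 = 0.6509.
Unpooled SE of the difference: √(0.11950849 + 0.42367081) = 0.7370.
Margin of error = z* · SE = 2.576 × 0.7370 = 1.8985.
x̄₁ − x̄₂ = 7.7 − 11.0 = -3.3000.
CI: -3.3000 ± 1.8985 = (-5.20, -1.40).

(-5.20, -1.40)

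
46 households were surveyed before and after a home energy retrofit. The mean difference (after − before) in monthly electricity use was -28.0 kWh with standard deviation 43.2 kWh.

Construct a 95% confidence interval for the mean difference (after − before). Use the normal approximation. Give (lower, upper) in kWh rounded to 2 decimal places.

Paired design: SE = s_d/√n = 43.2/√46 = 6.3695.
z* = 1.960; margin of error = 1.960 × 6.3695 = 12.4842.
-28.0 ± 12.4842 → (-40.48, -15.52).

(-40.48, -15.52)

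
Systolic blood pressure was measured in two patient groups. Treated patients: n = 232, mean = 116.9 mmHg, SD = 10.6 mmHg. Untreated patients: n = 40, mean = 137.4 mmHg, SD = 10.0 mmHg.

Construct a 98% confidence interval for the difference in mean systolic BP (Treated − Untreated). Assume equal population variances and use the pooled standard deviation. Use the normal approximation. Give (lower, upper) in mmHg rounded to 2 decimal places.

Pooled variance s_p² = [231·10.6² + 39·10.0²] / (232+40−2) = 110.5747, so s_p = 10.5155.
SE_diff = s_p·√(1/n₁ + 1/n₂) = 10.5155·√(1/232 + 1/40) = 1.8003.
z* = 2.326; margin = 2.326 × 1.8003 = 4.1875.
Difference = 116.9 − 137.4 = -20.5000.
-20.5000 ± 4.1875 → (-24.69, -16.31).

(-24.69, -16.31)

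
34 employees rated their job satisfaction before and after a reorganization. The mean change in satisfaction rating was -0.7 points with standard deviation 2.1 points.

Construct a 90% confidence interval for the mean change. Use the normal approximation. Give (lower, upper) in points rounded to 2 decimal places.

(-1.29, -0.11)

This is a matched-pairs design, so SE = s_d/√n = 2.1/√34 = 0.3601.
Margin = 1.645 × 0.3601 = 0.5924; the interval is -0.7 ± 0.5924 = (-1.29, -0.11).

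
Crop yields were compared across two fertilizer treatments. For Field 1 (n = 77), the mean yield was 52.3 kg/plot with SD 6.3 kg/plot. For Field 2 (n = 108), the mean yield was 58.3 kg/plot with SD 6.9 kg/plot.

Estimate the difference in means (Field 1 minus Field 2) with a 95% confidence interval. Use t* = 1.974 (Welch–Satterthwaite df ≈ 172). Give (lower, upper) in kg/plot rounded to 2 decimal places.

Standard errors of each mean: 6.3/√77 = 0.7180 and 6.9/√108 = 0.6640.
SE(x̄₁ − x̄₂) = √(0.7180² + 0.6640²) = 0.9780 for independent samples with unequal variances.
With t* = 1.974, the margin is 1.974 × 0.9780 = 1.9306.
x̄₁ − x̄₂ = 52.3 − 58.3 = -6.0000; the interval is -6.0000 ± 1.9306 = (-7.93, -4.07).

(-7.93, -4.07)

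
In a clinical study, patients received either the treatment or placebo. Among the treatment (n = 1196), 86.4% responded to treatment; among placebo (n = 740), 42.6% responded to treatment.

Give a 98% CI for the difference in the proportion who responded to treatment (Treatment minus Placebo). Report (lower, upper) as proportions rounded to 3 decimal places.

(0.390, 0.486)

The two standard errors are √(0.8640×0.1360/1196) = 0.00991 and √(0.4260×0.5740/740) = 0.01818.
Because the samples are independent, SE_diff = √(0.00991² + 0.01818²) = 0.02071.
Using z* = 2.326 for 98%, ME = 2.326 × 0.02071 = 0.04817.
p̂₁ − p̂₂ = 0.4380; interval 0.4380 ± 0.04817 gives (0.390, 0.486).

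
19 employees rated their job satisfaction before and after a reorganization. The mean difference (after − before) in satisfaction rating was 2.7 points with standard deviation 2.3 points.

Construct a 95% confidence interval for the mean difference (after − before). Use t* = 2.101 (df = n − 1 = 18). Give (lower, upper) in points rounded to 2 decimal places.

(1.59, 3.81)

This is a matched-pairs design, so SE = s_d/√n = 2.3/√19 = 0.5277.
Margin = 2.101 × 0.5277 = 1.1087; the interval is 2.7 ± 1.1087 = (1.59, 3.81).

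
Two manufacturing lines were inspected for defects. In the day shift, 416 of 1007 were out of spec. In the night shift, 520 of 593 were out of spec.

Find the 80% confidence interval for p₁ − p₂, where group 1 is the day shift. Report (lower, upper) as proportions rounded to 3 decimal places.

First, p̂₁ = 416/1007 = 0.4131; p̂₂ = 520/593 = 0.8769.
The two standard errors are √(0.4131×0.5869/1007) = 0.01552 and √(0.8769×0.1231/593) = 0.01349.
Because the samples are independent, SE_diff = √(0.01552² + 0.01349²) = 0.02056.
Using z* = 1.282 for 80%, ME = 1.282 × 0.02056 = 0.02636.
p̂₁ − p̂₂ = -0.4638; interval -0.4638 ± 0.02636 gives (-0.490, -0.437).

(-0.490, -0.437)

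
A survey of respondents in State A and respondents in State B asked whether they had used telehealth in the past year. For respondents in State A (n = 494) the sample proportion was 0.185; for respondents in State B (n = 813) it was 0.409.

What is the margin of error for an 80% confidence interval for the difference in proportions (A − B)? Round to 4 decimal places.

SE₁ = √(p̂₁(1−p̂₁)/n₁) = √(0.1850·0.8150/494) = 0.01747; SE₂ = √(0.4090·0.5910/813) = 0.01724.
Independent samples: SE of the difference = √(SE₁² + SE₂²) = √(0.0003052009 + 0.0002972176) = 0.02454.
z* for 80% confidence is 1.282, so the margin of error is 1.282 × 0.02454 = 0.03146.

0.0315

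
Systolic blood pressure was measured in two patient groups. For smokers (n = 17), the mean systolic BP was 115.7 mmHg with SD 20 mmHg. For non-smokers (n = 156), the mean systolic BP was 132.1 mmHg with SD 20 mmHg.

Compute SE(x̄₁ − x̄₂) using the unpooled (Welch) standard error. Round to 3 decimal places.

5.108

Per-group SEs: s₁/√n₁ = 20/√17 = 4.8507, s₂/√n₂ = 20/√156 = 1.6013.
Unpooled SE of the difference: √(23.52929049 + 2.56416169) = 5.1082.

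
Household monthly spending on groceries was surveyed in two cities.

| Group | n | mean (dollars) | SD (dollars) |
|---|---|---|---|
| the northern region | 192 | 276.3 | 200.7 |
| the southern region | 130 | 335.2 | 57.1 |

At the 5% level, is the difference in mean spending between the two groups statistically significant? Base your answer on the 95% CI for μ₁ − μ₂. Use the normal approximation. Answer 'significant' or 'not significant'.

SE₁ = s₁/√n₁ = 200.7/√192 = 14.4843; SE₂ = 57.1/√130 = 5.0080.
Independent samples, unequal variances: SE_diff = √(SE₁² + SE₂²) = √(209.79494649 + 25.080064) = 15.3256.
z* = 1.960, so margin of error = 1.960 × 15.3256 = 30.0382.
Difference in means = 276.3 − 335.2 = -58.9000.
-58.9000 ± 30.0382 → (-88.9382, -28.8618).
The interval (-88.9382, -28.8618) does not contain 0, so the difference is significant.

significant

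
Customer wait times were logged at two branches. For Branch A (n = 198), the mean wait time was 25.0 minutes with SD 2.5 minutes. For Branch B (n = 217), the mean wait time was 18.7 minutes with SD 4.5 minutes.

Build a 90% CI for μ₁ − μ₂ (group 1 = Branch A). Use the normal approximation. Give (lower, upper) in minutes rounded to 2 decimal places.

(5.72, 6.88)

SE₁ = s₁/√n₁ = 2.5/√198 = 0.1777; SE₂ = 4.5/√217 = 0.3055.
Independent samples, unequal variances: SE_diff = √(SE₁² + SE₂²) = √(0.03157729 + 0.09333025) = 0.3534.
z* = 1.645, so margin of error = 1.645 × 0.3534 = 0.5813.
Difference in means = 25.0 − 18.7 = 6.3000.
6.3000 ± 0.5813 → (5.72, 6.88).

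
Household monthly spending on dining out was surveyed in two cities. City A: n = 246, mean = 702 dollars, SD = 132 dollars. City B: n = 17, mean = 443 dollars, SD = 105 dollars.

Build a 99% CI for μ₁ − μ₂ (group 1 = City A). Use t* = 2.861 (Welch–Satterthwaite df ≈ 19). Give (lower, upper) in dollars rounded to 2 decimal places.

Standard errors of each mean: 132/√246 = 8.4160 and 105/√17 = 25.4662.
SE(x̄₁ − x̄₂) = √(8.4160² + 25.4662²) = 26.8208 for independent samples with unequal variances.
With t* = 2.861, the margin is 2.861 × 26.8208 = 76.7343.
x̄₁ − x̄₂ = 702 − 443 = 259.0000; the interval is 259.0000 ± 76.7343 = (182.27, 335.73).

(182.27, 335.73)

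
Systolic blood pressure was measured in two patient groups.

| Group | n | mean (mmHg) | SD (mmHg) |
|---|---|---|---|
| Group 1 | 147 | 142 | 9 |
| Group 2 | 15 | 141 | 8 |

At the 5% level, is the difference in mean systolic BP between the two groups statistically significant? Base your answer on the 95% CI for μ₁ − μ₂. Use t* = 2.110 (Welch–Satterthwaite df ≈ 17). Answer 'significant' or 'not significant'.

Per-group SEs: s₁/√n₁ = 9/√147 = 0.7423, s₂/√n₂ = 8/√15 = 2.0656.
Unpooled SE of the difference: √(0.55100929 + 4.26670336) = 2.1949.
Margin of error = t* · SE = 2.110 × 2.1949 = 4.6312.
x̄₁ − x̄₂ = 142 − 141 = 1.0000.
CI: 1.0000 ± 4.6312 = (-3.6312, 5.6312).
The interval (-3.6312, 5.6312) contains 0, so the difference is not significant.

not significant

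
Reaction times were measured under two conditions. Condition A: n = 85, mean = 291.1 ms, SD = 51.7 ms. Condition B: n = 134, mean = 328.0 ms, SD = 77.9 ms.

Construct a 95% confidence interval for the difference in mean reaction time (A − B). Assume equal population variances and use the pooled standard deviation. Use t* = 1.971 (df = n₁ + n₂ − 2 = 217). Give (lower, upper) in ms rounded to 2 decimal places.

Pooled variance s_p² = [84·51.7² + 133·77.9²] / (85+134−2) = 4754.0152, so s_p = 68.9494.
SE_diff = s_p·√(1/n₁ + 1/n₂) = 68.9494·√(1/85 + 1/134) = 9.5607.
t* = 1.971; margin = 1.971 × 9.5607 = 18.8441.
Difference = 291.1 − 328.0 = -36.9000.
-36.9000 ± 18.8441 → (-55.74, -18.06).

(-55.74, -18.06)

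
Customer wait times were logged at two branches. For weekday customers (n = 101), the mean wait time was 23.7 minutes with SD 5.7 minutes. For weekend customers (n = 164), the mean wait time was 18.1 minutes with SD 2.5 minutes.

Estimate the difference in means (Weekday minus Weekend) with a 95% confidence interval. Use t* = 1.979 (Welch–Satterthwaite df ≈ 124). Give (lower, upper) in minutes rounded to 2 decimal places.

(4.41, 6.79)

Per-group SEs: s₁/√n₁ = 5.7/√101 = 0.5672, s₂/√n₂ = 2.5/√164 = 0.1952.
Unpooled SE of the difference: √(0.32171584 + 0.03810304) = 0.5998.
Margin of error = t* · SE = 1.979 × 0.5998 = 1.1870.
x̄₁ − x̄₂ = 23.7 − 18.1 = 5.6000.
CI: 5.6000 ± 1.1870 = (4.41, 6.79).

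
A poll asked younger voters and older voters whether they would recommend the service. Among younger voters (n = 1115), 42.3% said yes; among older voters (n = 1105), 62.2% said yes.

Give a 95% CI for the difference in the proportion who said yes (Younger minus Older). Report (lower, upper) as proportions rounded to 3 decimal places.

The two standard errors are √(0.4230×0.5770/1115) = 0.01480 and √(0.6220×0.3780/1105) = 0.01459.
Because the samples are independent, SE_diff = √(0.01480² + 0.01459²) = 0.02078.
Using z* = 1.960 for 95%, ME = 1.960 × 0.02078 = 0.04073.
p̂₁ − p̂₂ = -0.1990; interval -0.1990 ± 0.04073 gives (-0.240, -0.158).

(-0.240, -0.158)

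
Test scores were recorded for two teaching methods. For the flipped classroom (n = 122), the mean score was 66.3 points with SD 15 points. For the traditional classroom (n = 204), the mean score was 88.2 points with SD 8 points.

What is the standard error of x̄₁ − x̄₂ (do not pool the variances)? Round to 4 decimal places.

1.4690

Per-group SEs: s₁/√n₁ = 15/√122 = 1.3580, s₂/√n₂ = 8/√204 = 0.5601.
Unpooled SE of the difference: √(1.844164 + 0.31371201) = 1.4690.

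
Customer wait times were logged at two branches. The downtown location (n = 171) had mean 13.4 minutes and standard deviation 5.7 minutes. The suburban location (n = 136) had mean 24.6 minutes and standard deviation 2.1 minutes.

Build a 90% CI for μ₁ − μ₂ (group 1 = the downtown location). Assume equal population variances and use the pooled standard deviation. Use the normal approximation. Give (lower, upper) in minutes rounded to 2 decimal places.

(-12.05, -10.35)

Pooled variance s_p² = [170·5.7² + 135·2.1²] / (171+136−2) = 20.0611, so s_p = 4.4790.
SE_diff = s_p·√(1/n₁ + 1/n₂) = 4.4790·√(1/171 + 1/136) = 0.5146.
z* = 1.645; margin = 1.645 × 0.5146 = 0.8465.
Difference = 13.4 − 24.6 = -11.2000.
-11.2000 ± 0.8465 → (-12.05, -10.35).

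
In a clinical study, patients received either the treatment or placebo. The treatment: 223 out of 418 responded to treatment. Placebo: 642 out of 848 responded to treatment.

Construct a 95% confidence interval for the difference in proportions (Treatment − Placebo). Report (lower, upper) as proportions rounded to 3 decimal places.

(-0.279, -0.168)

p̂₁ = 223/418 = 0.5335 and p̂₂ = 642/848 = 0.7571.
SE₁ = √(p̂₁(1−p̂₁)/n₁) = √(0.5335·0.4665/418) = 0.02440; SE₂ = √(0.7571·0.2429/848) = 0.01473.
Independent samples: SE of the difference = √(SE₁² + SE₂²) = √(0.00059536 + 0.0002169729) = 0.02850.
z* for 95% confidence is 1.960, so the margin of error is 1.960 × 0.02850 = 0.05586.
Point estimate p̂₁ − p̂₂ = 0.5335 − 0.7571 = -0.2236.
-0.2236 ± 0.05586 → (-0.279, -0.168).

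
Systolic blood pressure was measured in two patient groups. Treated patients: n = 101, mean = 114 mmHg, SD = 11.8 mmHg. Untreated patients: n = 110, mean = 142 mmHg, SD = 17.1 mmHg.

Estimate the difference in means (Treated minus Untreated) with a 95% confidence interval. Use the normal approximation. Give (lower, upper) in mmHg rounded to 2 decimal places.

(-31.94, -24.06)

Standard errors of each mean: 11.8/√101 = 1.1741 and 17.1/√110 = 1.6304.
SE(x̄₁ − x̄₂) = √(1.1741² + 1.6304²) = 2.0092 for independent samples with unequal variances.
With z* = 1.960, the margin is 1.960 × 2.0092 = 3.9380.
x̄₁ − x̄₂ = 114 − 142 = -28.0000; the interval is -28.0000 ± 3.9380 = (-31.94, -24.06).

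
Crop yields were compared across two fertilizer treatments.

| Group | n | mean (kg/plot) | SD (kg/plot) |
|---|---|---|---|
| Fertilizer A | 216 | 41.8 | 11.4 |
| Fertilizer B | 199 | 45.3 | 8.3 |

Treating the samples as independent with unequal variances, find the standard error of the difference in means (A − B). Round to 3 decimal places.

Standard errors of each mean: 11.4/√216 = 0.7757 and 8.3/√199 = 0.5884.
SE(x̄₁ − x̄₂) = √(0.7757² + 0.5884²) = 0.9736 for independent samples with unequal variances.

0.974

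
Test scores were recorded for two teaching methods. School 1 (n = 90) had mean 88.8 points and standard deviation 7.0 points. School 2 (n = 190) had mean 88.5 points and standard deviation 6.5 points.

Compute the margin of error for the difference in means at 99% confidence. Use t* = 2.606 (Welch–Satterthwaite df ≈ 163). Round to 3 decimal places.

Standard errors of each mean: 7.0/√90 = 0.7379 and 6.5/√190 = 0.4716.
SE(x̄₁ − x̄₂) = √(0.7379² + 0.4716²) = 0.8757 for independent samples with unequal variances.
With t* = 2.606, the margin is 2.606 × 0.8757 = 2.2821.

2.282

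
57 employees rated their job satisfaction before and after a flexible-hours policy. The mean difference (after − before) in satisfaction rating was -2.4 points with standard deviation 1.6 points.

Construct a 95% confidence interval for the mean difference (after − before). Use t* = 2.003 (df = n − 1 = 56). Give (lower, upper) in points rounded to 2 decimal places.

This is a matched-pairs design, so SE = s_d/√n = 1.6/√57 = 0.2119.
Margin = 2.003 × 0.2119 = 0.4244; the interval is -2.4 ± 0.4244 = (-2.82, -1.98).

(-2.82, -1.98)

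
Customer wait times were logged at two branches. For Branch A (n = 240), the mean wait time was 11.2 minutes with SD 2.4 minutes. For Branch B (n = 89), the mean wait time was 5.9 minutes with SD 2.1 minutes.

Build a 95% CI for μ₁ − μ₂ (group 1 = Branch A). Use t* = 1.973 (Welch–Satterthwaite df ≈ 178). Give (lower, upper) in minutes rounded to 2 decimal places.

(4.76, 5.84)

SE₁ = s₁/√n₁ = 2.4/√240 = 0.1549; SE₂ = 2.1/√89 = 0.2226.
Independent samples, unequal variances: SE_diff = √(SE₁² + SE₂²) = √(0.02399401 + 0.04955076) = 0.2712.
t* = 1.973, so margin of error = 1.973 × 0.2712 = 0.5351.
Difference in means = 11.2 − 5.9 = 5.3000.
5.3000 ± 0.5351 → (4.76, 5.84).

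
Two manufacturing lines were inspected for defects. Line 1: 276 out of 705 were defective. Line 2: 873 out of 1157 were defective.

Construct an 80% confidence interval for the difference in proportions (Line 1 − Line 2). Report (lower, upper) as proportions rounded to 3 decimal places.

First, p̂₁ = 276/705 = 0.3915; p̂₂ = 873/1157 = 0.7545.
The two standard errors are √(0.3915×0.6085/705) = 0.01838 and √(0.7545×0.2455/1157) = 0.01265.
Because the samples are independent, SE_diff = √(0.01838² + 0.01265²) = 0.02231.
Using z* = 1.282 for 80%, ME = 1.282 × 0.02231 = 0.02860.
p̂₁ − p̂₂ = -0.3630; interval -0.3630 ± 0.02860 gives (-0.392, -0.334).

(-0.392, -0.334)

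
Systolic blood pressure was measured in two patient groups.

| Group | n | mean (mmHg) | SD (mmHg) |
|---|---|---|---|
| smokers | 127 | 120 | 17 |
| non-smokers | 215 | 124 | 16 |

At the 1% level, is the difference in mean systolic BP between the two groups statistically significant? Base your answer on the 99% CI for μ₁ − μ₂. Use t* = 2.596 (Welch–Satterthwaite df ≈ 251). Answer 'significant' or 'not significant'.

not significant

Per-group SEs: s₁/√n₁ = 17/√127 = 1.5085, s₂/√n₂ = 16/√215 = 1.0912.
Unpooled SE of the difference: √(2.27557225 + 1.19071744) = 1.8618.
Margin of error = t* · SE = 2.596 × 1.8618 = 4.8332.
x̄₁ − x̄₂ = 120 − 124 = -4.0000.
CI: -4.0000 ± 4.8332 = (-8.8332, 0.8332).
The interval (-8.8332, 0.8332) contains 0, so the difference is not significant.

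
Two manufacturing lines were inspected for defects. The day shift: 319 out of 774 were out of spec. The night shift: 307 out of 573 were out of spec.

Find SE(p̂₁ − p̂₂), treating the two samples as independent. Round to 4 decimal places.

0.0273

First, p̂₁ = 319/774 = 0.4121; p̂₂ = 307/573 = 0.5358.
The two standard errors are √(0.4121×0.5879/774) = 0.01769 and √(0.5358×0.4642/573) = 0.02083.
Because the samples are independent, SE_diff = √(0.01769² + 0.02083²) = 0.02733.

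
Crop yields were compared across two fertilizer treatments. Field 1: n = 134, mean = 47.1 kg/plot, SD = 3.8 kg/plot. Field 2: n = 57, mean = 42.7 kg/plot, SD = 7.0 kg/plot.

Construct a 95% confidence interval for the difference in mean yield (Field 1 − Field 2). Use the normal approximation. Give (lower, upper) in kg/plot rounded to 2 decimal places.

(2.47, 6.33)

Standard errors of each mean: 3.8/√134 = 0.3283 and 7.0/√57 = 0.9272.
SE(x̄₁ − x̄₂) = √(0.3283² + 0.9272²) = 0.9836 for independent samples with unequal variances.
With z* = 1.960, the margin is 1.960 × 0.9836 = 1.9279.
x̄₁ − x̄₂ = 47.1 − 42.7 = 4.4000; the interval is 4.4000 ± 1.9279 = (2.47, 6.33).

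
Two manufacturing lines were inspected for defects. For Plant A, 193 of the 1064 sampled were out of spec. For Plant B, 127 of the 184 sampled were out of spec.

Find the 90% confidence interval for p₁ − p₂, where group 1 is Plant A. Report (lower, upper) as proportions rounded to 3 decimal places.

p̂₁ = 193/1064 = 0.1814 and p̂₂ = 127/184 = 0.6902.
SE₁ = √(p̂₁(1−p̂₁)/n₁) = √(0.1814·0.8186/1064) = 0.01181; SE₂ = √(0.6902·0.3098/184) = 0.03409.
Independent samples: SE of the difference = √(SE₁² + SE₂²) = √(0.0001394761 + 0.0011621281) = 0.03608.
z* for 90% confidence is 1.645, so the margin of error is 1.645 × 0.03608 = 0.05935.
Point estimate p̂₁ − p̂₂ = 0.1814 − 0.6902 = -0.5088.
-0.5088 ± 0.05935 → (-0.568, -0.449).

(-0.568, -0.449)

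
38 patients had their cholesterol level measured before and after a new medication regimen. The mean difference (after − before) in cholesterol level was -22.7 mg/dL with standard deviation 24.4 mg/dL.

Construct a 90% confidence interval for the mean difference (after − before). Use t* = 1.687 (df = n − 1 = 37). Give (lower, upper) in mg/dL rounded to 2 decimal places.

(-29.38, -16.02)

This is a matched-pairs design, so SE = s_d/√n = 24.4/√38 = 3.9582.
Margin = 1.687 × 3.9582 = 6.6775; the interval is -22.7 ± 6.6775 = (-29.38, -16.02).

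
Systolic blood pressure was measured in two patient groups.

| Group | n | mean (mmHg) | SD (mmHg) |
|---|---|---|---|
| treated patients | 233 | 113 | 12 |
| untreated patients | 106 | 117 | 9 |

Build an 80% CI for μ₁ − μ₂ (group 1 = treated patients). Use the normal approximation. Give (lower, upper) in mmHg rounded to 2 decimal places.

(-5.51, -2.49)

Standard errors of each mean: 12/√233 = 0.7861 and 9/√106 = 0.8742.
SE(x̄₁ − x̄₂) = √(0.7861² + 0.8742²) = 1.1757 for independent samples with unequal variances.
With z* = 1.282, the margin is 1.282 × 1.1757 = 1.5072.
x̄₁ − x̄₂ = 113 − 117 = -4.0000; the interval is -4.0000 ± 1.5072 = (-5.51, -2.49).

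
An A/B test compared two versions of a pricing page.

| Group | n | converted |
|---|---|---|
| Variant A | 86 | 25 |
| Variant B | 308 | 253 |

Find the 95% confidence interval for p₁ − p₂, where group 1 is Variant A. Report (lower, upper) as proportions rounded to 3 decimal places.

p̂₁ = 25/86 = 0.2907 and p̂₂ = 253/308 = 0.8214.
SE₁ = √(p̂₁(1−p̂₁)/n₁) = √(0.2907·0.7093/86) = 0.04897; SE₂ = √(0.8214·0.1786/308) = 0.02182.
Independent samples: SE of the difference = √(SE₁² + SE₂²) = √(0.0023980609 + 0.0004761124) = 0.05361.
z* for 95% confidence is 1.960, so the margin of error is 1.960 × 0.05361 = 0.10508.
Point estimate p̂₁ − p̂₂ = 0.2907 − 0.8214 = -0.5307.
-0.5307 ± 0.10508 → (-0.636, -0.426).

(-0.636, -0.426)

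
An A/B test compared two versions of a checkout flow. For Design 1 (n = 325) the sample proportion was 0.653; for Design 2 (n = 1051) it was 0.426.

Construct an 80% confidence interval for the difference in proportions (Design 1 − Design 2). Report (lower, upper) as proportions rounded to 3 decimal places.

(0.188, 0.266)

SE₁ = √(p̂₁(1−p̂₁)/n₁) = √(0.6530·0.3470/325) = 0.02640; SE₂ = √(0.4260·0.5740/1051) = 0.01525.
Independent samples: SE of the difference = √(SE₁² + SE₂²) = √(0.00069696 + 0.0002325625) = 0.03049.
z* for 80% confidence is 1.282, so the margin of error is 1.282 × 0.03049 = 0.03909.
Point estimate p̂₁ − p̂₂ = 0.6530 − 0.4260 = 0.2270.
0.2270 ± 0.03909 → (0.188, 0.266).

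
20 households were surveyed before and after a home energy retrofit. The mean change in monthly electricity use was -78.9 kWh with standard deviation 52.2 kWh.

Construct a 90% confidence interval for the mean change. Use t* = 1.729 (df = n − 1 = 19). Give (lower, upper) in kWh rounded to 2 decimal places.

(-99.08, -58.72)

Paired design: SE = s_d/√n = 52.2/√20 = 11.6723.
t* = 1.729; margin of error = 1.729 × 11.6723 = 20.1814.
-78.9 ± 20.1814 → (-99.08, -58.72).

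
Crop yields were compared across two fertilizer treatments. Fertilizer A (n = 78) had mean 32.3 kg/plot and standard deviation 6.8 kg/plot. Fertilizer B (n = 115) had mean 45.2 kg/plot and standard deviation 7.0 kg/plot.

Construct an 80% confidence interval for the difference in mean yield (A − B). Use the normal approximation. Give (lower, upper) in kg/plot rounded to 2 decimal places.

(-14.19, -11.61)

SE₁ = s₁/√n₁ = 6.8/√78 = 0.7699; SE₂ = 7.0/√115 = 0.6528.
Independent samples, unequal variances: SE_diff = √(SE₁² + SE₂²) = √(0.59274601 + 0.42614784) = 1.0094.
z* = 1.282, so margin of error = 1.282 × 1.0094 = 1.2941.
Difference in means = 32.3 − 45.2 = -12.9000.
-12.9000 ± 1.2941 → (-14.19, -11.61).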